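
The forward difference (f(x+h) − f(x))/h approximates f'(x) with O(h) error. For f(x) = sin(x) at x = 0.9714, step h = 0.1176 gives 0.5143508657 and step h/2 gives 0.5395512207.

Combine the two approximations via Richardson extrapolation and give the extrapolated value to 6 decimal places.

0.564752

The method has order 1: 2^1 = 2.
Top: 2(0.5395512207) − (0.5143508657) = 0.5647515757
Denominator 2 − 1 = 1.
(2·0.5395512207 − 0.5143508657)/(2 − 1) = 0.5647515757
Gap between inputs: 2.520e-02; correction applied: +0.0252003550.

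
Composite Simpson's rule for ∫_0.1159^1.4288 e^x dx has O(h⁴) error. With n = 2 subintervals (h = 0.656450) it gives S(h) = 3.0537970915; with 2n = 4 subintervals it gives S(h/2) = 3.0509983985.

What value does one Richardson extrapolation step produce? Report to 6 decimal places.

3.050812

Method order is 4; weight 2^4 = 16.
Numerator 16×A(h/2) − A(h) = 16×3.0509983985 − 3.0537970915 = 45.7621772845
45.7621772845 ÷ 15 = 3.0508118190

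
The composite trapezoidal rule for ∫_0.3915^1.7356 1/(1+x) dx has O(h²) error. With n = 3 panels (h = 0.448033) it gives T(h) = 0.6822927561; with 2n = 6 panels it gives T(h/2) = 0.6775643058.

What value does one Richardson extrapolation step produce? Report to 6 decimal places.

0.675988

Method order is 2; weight 2^2 = 4.
4×0.6775643058 = 2.7102572232; subtract 0.6822927561 → 2.0279644671
Extrapolated: 2.0279644671 / 3 = 0.6759881557
Shift from A(h/2): −0.0015761501.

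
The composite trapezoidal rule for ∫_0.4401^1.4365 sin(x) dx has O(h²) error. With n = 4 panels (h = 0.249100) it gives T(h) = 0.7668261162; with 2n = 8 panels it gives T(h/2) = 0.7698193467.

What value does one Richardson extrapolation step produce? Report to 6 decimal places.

0.770817

Order 2 gives 2^r = 4 and 2^r − 1 = 3.
Top: 4(0.7698193467) − (0.7668261162) = 2.3124512706
Denominator 4 − 1 = 3.
Result: 0.7708170902
Shift from A(h/2): +0.0009977435.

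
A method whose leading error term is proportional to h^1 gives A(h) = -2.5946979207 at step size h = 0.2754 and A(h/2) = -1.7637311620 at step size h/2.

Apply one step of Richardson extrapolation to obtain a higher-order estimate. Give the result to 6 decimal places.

-0.932764

Leading term ∝ h^1; use weight 2 = 2^1.
Difference of the inputs: -1.7637311620 − (-2.5946979207) = 0.8309667587
Correction (A(h/2) − A(h))/(2 − 1) = 0.8309667587/1 = 0.8309667587
R = A(h/2) + (A(h/2) − A(h))/1 = -1.7637311620 + 0.8309667587 = -0.9327644033
Correction |R − A(h/2)| = 8.310e-01; gap |A(h/2) − A(h)| = 8.310e-01.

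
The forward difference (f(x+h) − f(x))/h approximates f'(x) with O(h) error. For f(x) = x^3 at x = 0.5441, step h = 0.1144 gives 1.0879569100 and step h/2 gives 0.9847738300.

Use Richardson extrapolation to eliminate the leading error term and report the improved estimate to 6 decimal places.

Error is O(h^1); halving h shrinks it by 2^1 = 2.
Weighted: 1.9695476600 − 1.0879569100 = 0.8815907500
Denominator 2 − 1 = 1.
0.8815907500 ÷ 1 = 0.8815907500
Gap between inputs: 1.032e-01; correction applied: −0.1031830800.

0.881591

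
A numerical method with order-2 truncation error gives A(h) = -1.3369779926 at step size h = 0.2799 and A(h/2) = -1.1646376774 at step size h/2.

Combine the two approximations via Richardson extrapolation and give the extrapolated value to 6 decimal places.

Error is O(h^2); halving h shrinks it by 2^2 = 4.
2^2×A(h/2) = -4.6585507096; minus A(h) gives -3.3215727170.
(-3.3215727170) ÷ 3 = -1.1071909057

-1.107191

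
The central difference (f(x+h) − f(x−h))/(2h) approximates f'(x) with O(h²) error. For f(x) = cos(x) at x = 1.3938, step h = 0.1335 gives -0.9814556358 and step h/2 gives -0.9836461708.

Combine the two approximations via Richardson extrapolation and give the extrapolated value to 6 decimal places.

-0.984376

Error is O(h^2); halving h shrinks it by 2^2 = 4.
Weighted: (-3.9345846832) − (-0.9814556358) = -2.9531290474
Extrapolated: (-2.9531290474) / 3 = -0.9843763491
Gap between inputs: 2.191e-03; correction applied: −0.0007301783.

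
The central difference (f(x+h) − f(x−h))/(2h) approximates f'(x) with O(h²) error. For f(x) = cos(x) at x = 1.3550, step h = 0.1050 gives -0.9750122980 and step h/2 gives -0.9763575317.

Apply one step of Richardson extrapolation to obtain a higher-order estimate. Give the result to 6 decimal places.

r = 2, so 2^r = 4.
4*(-0.9763575317) = -3.9054301268; (-3.9054301268) − (-0.9750122980) = -2.9304178288
Denominator 4 − 1 = 3.
(-2.9304178288) ÷ 3 = -0.9768059429
Gap between inputs: 1.345e-03; correction applied: −0.0004484112.

-0.976806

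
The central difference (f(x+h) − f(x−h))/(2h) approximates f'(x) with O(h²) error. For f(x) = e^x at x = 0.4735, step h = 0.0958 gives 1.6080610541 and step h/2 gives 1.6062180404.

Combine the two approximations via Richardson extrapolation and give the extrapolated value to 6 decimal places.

With r = 2 the leading error scales as h^2, so the weight is 2^2 = 4.
4 × 1.6062180404 − 1.6080610541 = 4.8168111075
R = 4.8168111075/3 = 1.6056037025
Correction |R − A(h/2)| = 6.143e-04; gap |A(h/2) − A(h)| = 1.843e-03.

1.605604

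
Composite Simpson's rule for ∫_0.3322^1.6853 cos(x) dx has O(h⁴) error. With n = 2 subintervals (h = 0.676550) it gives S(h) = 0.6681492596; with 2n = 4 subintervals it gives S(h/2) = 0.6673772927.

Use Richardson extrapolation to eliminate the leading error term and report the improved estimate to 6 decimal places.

The method has order 4: 2^4 = 16.
Difference of the inputs: 0.6673772927 − 0.6681492596 = -0.0007719669
Divide by 2^4 − 1 = 15: (-0.0007719669)/15 = -0.0000514645
R = 0.6673772927 − 0.0000514645 = 0.6673258282
Shift from A(h/2): −0.0000514645.

0.667326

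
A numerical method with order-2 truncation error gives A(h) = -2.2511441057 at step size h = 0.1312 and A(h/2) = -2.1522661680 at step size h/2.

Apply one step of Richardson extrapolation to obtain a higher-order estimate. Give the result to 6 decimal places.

Leading term ∝ h^2; use weight 4 = 2^2.
2^2·A(h/2) = -8.6090646720; minus A(h) gives -6.3579205663.
R = (-6.3579205663)/3 = -2.1193068554

-2.119307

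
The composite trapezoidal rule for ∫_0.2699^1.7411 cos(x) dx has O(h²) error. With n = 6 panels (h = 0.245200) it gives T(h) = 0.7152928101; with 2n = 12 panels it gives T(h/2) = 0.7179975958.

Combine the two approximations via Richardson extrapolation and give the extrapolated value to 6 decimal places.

0.718899

Error is O(h^2); halving h shrinks it by 2^2 = 4.
Difference of the inputs: 0.7179975958 − 0.7152928101 = 0.0027047857
Correction (A(h/2) − A(h))/(4 − 1) = 0.0027047857/3 = 0.0009015952
R = 0.7179975958 + 0.0009015952 = 0.7188991910
Gap between inputs: 2.705e-03; correction applied: +0.0009015952.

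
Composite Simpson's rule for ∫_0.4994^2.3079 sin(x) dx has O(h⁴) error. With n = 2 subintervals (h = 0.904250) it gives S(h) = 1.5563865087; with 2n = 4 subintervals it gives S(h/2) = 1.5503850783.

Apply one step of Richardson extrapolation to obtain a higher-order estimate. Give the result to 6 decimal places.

1.549985

r = 4: numerator weight 16, denominator 15.
Top: 16(1.5503850783) − (1.5563865087) = 23.2497747441
R = 23.2497747441/15 = 1.5499849829
Gap between inputs: 6.001e-03; correction applied: −0.0004000954.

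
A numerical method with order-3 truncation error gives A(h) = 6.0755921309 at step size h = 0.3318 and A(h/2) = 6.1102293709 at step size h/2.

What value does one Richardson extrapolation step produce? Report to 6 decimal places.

6.115178

Order 3 gives 2^r = 8 and 2^r − 1 = 7.
Difference of the inputs: 6.1102293709 − 6.0755921309 = 0.0346372400
Divide by 2^3 − 1 = 7: 0.0346372400/7 = 0.0049481771
R = A(h/2) + (A(h/2) − A(h))/7 = 6.1102293709 + 0.0049481771 = 6.1151775480
Shift from A(h/2): +0.0049481771.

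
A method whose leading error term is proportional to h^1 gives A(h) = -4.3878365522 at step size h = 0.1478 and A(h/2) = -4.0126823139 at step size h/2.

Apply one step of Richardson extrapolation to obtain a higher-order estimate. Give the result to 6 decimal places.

-3.637528

r = 1, so 2^r = 2.
Top: 2(-4.0126823139) − (-4.3878365522) = -3.6375280756
Denominator 2 − 1 = 1.
(2·(-4.0126823139) − (-4.3878365522))/(2 − 1) = -3.6375280756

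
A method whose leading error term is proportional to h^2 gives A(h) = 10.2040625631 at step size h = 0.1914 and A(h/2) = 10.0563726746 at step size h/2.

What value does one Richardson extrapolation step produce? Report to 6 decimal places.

10.007143

Leading term ∝ h^2; use weight 4 = 2^2.
4×10.0563726746 = 40.2254906984; 40.2254906984 − 10.2040625631 = 30.0214281353
R = 30.0214281353/3 = 10.0071427118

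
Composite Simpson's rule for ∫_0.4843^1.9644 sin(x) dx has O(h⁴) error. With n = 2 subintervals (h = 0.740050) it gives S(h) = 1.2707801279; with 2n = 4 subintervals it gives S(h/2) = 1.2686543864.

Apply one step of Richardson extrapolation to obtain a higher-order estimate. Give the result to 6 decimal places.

1.268513

The method has order 4: 2^4 = 16.
A(h/2) − A(h) = 1.2686543864 − 1.2707801279 = -0.0021257415
Correction (A(h/2) − A(h))/(16 − 1) = (-0.0021257415)/15 = -0.0001417161
R = A(h/2) + (A(h/2) − A(h))/15 = 1.2686543864 − 0.0001417161 = 1.2685126703
Shift from A(h/2): −0.0001417161.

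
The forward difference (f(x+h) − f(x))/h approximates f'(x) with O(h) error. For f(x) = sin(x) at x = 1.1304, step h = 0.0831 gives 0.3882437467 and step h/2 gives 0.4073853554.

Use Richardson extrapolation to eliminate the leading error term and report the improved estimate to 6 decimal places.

0.426527

Error is O(h^1); halving h shrinks it by 2^1 = 2.
Numerator 2 × A(h/2) − A(h) = 2 × 0.4073853554 − 0.3882437467 = 0.4265269641
R = 0.4265269641/1 = 0.4265269641
Shift from A(h/2): +0.0191416087.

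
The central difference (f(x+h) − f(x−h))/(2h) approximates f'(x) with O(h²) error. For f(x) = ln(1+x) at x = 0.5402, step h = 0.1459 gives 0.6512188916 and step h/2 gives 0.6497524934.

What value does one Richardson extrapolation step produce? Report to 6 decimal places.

Order 2 gives 2^r = 4 and 2^r − 1 = 3.
Weighted: 2.5990099736 − 0.6512188916 = 1.9477910820
Extrapolated: 1.9477910820 / 3 = 0.6492636940

0.649264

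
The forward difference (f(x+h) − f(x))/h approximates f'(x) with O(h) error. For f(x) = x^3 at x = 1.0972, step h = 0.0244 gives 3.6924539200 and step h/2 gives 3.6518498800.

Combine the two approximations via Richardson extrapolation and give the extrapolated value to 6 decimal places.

r = 1: numerator weight 2, denominator 1.
Numerator 2 × A(h/2) − A(h) = 2 × 3.6518498800 − 3.6924539200 = 3.6112458400
R = 3.6112458400/1 = 3.6112458400

3.611246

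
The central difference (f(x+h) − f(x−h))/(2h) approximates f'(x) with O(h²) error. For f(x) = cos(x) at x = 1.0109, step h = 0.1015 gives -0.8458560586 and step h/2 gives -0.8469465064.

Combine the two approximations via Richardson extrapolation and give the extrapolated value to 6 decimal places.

-0.847310

The method has order 2: 2^2 = 4.
4 × (-0.8469465064) − (-0.8458560586) = -2.5419299670
(4 × (-0.8469465064) − (-0.8458560586))/(4 − 1) = -0.8473099890
Shift from A(h/2): −0.0003634826.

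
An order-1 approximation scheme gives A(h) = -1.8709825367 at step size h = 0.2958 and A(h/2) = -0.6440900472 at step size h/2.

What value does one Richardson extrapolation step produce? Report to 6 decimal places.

Error is O(h^1); halving h shrinks it by 2^1 = 2.
2·(-0.6440900472) − (-1.8709825367) = 0.5828024423
Divide by 2^1 − 1 = 1.
Result: 0.5828024423
Shift from A(h/2): +1.2268924895.

0.582802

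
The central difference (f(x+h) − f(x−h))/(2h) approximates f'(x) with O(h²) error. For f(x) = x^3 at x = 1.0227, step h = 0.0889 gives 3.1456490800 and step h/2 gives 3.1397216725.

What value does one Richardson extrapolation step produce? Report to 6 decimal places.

3.137746

Method order is 2; weight 2^2 = 4.
4×3.1397216725 − 3.1456490800 = 9.4132376100
Divide by 2^2 − 1 = 3.
Result: 3.1377458700
Gap between inputs: 5.927e-03; correction applied: −0.0019758025.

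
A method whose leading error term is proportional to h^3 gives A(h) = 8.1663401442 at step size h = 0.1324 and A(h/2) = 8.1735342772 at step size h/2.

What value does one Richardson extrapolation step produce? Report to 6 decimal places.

8.174562

Leading term ∝ h^3; use weight 8 = 2^3.
8×8.1735342772 = 65.3882742176; subtract 8.1663401442 → 57.2219340734
57.2219340734 ÷ 7 = 8.1745620105
Shift from A(h/2): +0.0010277333.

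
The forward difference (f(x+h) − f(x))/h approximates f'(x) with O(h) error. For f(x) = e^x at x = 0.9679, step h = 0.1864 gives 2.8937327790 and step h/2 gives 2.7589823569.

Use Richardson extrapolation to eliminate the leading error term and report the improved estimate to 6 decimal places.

The method has order 1: 2^1 = 2.
Top: 2(2.7589823569) − (2.8937327790) = 2.6242319348
R = 2.6242319348/1 = 2.6242319348
Correction |R − A(h/2)| = 1.348e-01; gap |A(h/2) − A(h)| = 1.348e-01.

2.624232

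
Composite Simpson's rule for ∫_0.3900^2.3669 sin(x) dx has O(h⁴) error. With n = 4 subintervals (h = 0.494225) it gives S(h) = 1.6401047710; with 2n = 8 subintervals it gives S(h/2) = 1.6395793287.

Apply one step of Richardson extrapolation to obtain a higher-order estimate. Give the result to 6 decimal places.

1.639544

r = 4, so 2^r = 16.
A(h/2) − A(h) = 1.6395793287 − 1.6401047710 = -0.0005254423
Correction (A(h/2) − A(h))/(16 − 1) = (-0.0005254423)/15 = -0.0000350295
R = 1.6395793287 − 0.0000350295 = 1.6395442992
Correction |R − A(h/2)| = 3.503e-05; gap |A(h/2) − A(h)| = 5.254e-04.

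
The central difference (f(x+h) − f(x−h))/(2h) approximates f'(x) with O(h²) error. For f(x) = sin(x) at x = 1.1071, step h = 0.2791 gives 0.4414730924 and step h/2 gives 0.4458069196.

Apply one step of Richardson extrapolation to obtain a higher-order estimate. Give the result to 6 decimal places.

0.447252

The method has order 2: 2^2 = 4.
Top: 4(0.4458069196) − (0.4414730924) = 1.3417545860
Denominator 4 − 1 = 3.
(4*0.4458069196 − 0.4414730924)/(4 − 1) = 0.4472515287
Correction |R − A(h/2)| = 1.445e-03; gap |A(h/2) − A(h)| = 4.334e-03.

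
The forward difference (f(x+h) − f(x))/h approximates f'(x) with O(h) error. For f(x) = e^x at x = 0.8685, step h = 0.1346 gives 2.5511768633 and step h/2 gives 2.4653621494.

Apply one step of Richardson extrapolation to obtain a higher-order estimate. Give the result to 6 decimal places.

r = 1, so 2^r = 2.
Weighted: 4.9307242988 − 2.5511768633 = 2.3795474355
Denominator 2 − 1 = 1.
R = 2.3795474355/1 = 2.3795474355
Correction |R − A(h/2)| = 8.581e-02; gap |A(h/2) − A(h)| = 8.581e-02.

2.379547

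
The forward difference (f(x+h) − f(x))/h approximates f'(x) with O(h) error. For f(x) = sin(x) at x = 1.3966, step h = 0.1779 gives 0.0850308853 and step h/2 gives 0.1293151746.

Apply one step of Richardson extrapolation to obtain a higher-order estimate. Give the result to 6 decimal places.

With r = 1 the leading error scales as h^1, so the weight is 2^1 = 2.
2*0.1293151746 − 0.0850308853 = 0.1735994639
(2*0.1293151746 − 0.0850308853)/(2 − 1) = 0.1735994639
Gap between inputs: 4.428e-02; correction applied: +0.0442842893.

0.173599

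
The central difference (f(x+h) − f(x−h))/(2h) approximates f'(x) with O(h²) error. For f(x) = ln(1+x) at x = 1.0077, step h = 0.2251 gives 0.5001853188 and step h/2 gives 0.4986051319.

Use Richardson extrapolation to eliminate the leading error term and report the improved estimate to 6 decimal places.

0.498078

r = 2, so 2^r = 4.
2^2*A(h/2) = 1.9944205276; minus A(h) gives 1.4942352088.
Denominator 4 − 1 = 3.
R = 1.4942352088/3 = 0.4980784029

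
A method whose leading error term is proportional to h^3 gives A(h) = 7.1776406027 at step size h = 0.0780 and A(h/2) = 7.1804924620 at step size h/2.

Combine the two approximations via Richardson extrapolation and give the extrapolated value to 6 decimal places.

r = 3: numerator weight 8, denominator 7.
2^3*A(h/2) = 57.4439396960; minus A(h) gives 50.2662990933.
R = 50.2662990933/7 = 7.1808998705
Correction |R − A(h/2)| = 4.074e-04; gap |A(h/2) − A(h)| = 2.852e-03.

7.180900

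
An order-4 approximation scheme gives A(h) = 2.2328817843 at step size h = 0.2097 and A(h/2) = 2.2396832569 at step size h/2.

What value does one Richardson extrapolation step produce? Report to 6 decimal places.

2.240137

Method order is 4; weight 2^4 = 16.
Weighted: 35.8349321104 − 2.2328817843 = 33.6020503261
Denominator 16 − 1 = 15.
Extrapolated: 33.6020503261 / 15 = 2.2401366884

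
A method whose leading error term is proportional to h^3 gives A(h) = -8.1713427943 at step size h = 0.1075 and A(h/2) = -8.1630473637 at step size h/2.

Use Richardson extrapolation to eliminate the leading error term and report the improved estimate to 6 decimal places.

Leading term ∝ h^3; use weight 8 = 2^3.
Weighted: (-65.3043789096) − (-8.1713427943) = -57.1330361153
(-57.1330361153) ÷ 7 = -8.1618623022
Shift from A(h/2): +0.0011850615.

-8.161862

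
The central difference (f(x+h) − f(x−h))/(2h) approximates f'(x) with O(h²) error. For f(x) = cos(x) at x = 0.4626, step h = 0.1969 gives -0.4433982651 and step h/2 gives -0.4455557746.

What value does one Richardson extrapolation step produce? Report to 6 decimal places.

With r = 2 the leading error scales as h^2, so the weight is 2^2 = 4.
4×(-0.4455557746) = -1.7822230984; (-1.7822230984) − (-0.4433982651) = -1.3388248333
Divide by 2^2 − 1 = 3.
Result: -0.4462749444

-0.446275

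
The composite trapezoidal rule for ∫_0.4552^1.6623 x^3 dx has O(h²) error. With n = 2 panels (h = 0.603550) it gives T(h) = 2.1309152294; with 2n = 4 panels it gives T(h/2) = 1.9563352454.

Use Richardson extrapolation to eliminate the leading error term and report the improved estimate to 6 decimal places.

r = 2, so 2^r = 4.
Weighted: 7.8253409816 − 2.1309152294 = 5.6944257522
Divide by 2^2 − 1 = 3.
R = 5.6944257522/3 = 1.8981419174

1.898142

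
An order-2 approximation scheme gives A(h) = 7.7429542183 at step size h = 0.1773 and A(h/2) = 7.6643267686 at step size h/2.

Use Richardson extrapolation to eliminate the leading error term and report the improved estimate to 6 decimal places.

7.638118

r = 2, so 2^r = 4.
Numerator 4·A(h/2) − A(h) = 4·7.6643267686 − 7.7429542183 = 22.9143528561
Denominator 4 − 1 = 3.
(4·7.6643267686 − 7.7429542183)/(4 − 1) = 7.6381176187
Shift from A(h/2): −0.0262091499.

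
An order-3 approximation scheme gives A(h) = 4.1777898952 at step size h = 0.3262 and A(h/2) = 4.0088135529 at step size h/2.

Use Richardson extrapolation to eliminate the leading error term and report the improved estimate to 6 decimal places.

Leading term ∝ h^3; use weight 8 = 2^3.
Top: 8(4.0088135529) − (4.1777898952) = 27.8927185280
27.8927185280 ÷ 7 = 3.9846740754
Shift from A(h/2): −0.0241394775.

3.984674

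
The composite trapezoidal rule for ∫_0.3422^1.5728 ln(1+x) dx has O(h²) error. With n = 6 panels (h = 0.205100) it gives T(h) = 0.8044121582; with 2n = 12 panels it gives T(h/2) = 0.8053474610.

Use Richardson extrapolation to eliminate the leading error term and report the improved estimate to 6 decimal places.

0.805659

Order 2 gives 2^r = 4 and 2^r − 1 = 3.
4×0.8053474610 − 0.8044121582 = 2.4169776858
(4×0.8053474610 − 0.8044121582)/(4 − 1) = 0.8056592286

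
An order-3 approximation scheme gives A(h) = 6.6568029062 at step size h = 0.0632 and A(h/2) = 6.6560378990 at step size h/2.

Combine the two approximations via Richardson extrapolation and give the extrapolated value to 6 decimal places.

6.655929

Leading term ∝ h^3; use weight 8 = 2^3.
A(h/2) − A(h) = 6.6560378990 − 6.6568029062 = -0.0007650072
Divide by 2^3 − 1 = 7: (-0.0007650072)/7 = -0.0001092867
R = A(h/2) + (A(h/2) − A(h))/7 = 6.6560378990 − 0.0001092867 = 6.6559286123
Gap between inputs: 7.650e-04; correction applied: −0.0001092867.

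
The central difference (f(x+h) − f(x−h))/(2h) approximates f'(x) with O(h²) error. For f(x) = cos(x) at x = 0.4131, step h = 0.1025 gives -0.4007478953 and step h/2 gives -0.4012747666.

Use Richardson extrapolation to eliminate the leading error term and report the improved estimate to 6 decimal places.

-0.401450

The method has order 2: 2^2 = 4.
4 × (-0.4012747666) = -1.6050990664; subtract (-0.4007478953) → -1.2043511711
Divide by 2^2 − 1 = 3.
(4 × (-0.4012747666) − (-0.4007478953))/(4 − 1) = -0.4014503904
Shift from A(h/2): −0.0001756238.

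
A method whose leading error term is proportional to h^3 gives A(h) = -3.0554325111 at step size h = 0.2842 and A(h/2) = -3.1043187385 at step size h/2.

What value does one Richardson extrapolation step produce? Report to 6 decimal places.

The method has order 3: 2^3 = 8.
Difference of the inputs: -3.1043187385 − (-3.0554325111) = -0.0488862274
Divide by 2^3 − 1 = 7: (-0.0488862274)/7 = -0.0069837468
R = A(h/2) + (A(h/2) − A(h))/7 = -3.1043187385 − 0.0069837468 = -3.1113024853
Gap between inputs: 4.889e-02; correction applied: −0.0069837468.

-3.111302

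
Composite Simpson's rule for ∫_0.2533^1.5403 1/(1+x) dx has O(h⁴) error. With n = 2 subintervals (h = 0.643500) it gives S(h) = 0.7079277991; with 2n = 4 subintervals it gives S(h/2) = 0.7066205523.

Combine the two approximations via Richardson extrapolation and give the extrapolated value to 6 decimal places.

0.706533

With r = 4 the leading error scales as h^4, so the weight is 2^4 = 16.
Difference of the inputs: 0.7066205523 − 0.7079277991 = -0.0013072468
Divide by 2^4 − 1 = 15: (-0.0013072468)/15 = -0.0000871498
R = 0.7066205523 − 0.0000871498 = 0.7065334025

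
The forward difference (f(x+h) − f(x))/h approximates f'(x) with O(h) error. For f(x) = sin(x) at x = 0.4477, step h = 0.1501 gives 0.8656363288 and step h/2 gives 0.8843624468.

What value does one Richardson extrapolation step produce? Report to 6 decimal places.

With r = 1 the leading error scales as h^1, so the weight is 2^1 = 2.
2 × 0.8843624468 = 1.7687248936; subtract 0.8656363288 → 0.9030885648
Denominator 2 − 1 = 1.
Result: 0.9030885648
Shift from A(h/2): +0.0187261180.

0.903089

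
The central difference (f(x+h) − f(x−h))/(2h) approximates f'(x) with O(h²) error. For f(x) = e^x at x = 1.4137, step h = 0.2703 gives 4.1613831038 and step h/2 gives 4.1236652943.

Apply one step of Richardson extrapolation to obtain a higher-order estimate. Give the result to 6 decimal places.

4.111093

The method has order 2: 2^2 = 4.
4×4.1236652943 = 16.4946611772; 16.4946611772 − 4.1613831038 = 12.3332780734
(4×4.1236652943 − 4.1613831038)/(4 − 1) = 4.1110926911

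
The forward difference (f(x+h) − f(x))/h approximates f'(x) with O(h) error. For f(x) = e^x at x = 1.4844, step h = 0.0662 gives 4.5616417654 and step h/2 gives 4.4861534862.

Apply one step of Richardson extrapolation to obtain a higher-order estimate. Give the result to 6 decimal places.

With r = 1 the leading error scales as h^1, so the weight is 2^1 = 2.
2·4.4861534862 = 8.9723069724; subtract 4.5616417654 → 4.4106652070
R = 4.4106652070/1 = 4.4106652070
Gap between inputs: 7.549e-02; correction applied: −0.0754882792.

4.410665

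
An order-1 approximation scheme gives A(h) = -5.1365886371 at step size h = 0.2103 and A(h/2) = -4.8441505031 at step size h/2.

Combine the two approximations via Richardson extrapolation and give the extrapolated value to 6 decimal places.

-4.551712

Order 1 gives 2^r = 2 and 2^r − 1 = 1.
2^1 × A(h/2) = -9.6883010062; minus A(h) gives -4.5517123691.
R = (-4.5517123691)/1 = -4.5517123691
Correction |R − A(h/2)| = 2.924e-01; gap |A(h/2) − A(h)| = 2.924e-01.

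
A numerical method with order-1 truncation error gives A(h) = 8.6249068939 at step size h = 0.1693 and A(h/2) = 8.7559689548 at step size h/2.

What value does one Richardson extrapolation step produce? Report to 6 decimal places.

With r = 1 the leading error scales as h^1, so the weight is 2^1 = 2.
A(h/2) − A(h) = 8.7559689548 − 8.6249068939 = 0.1310620609
Divide by 2^1 − 1 = 1: 0.1310620609/1 = 0.1310620609
R = 8.7559689548 + 0.1310620609 = 8.8870310157

8.887031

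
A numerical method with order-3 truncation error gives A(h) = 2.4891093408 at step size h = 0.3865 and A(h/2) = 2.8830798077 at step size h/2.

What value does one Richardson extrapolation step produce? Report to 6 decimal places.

2.939361

Method order is 3; weight 2^3 = 8.
8 × 2.8830798077 − 2.4891093408 = 20.5755291208
Extrapolated: 20.5755291208 / 7 = 2.9393613030
Gap between inputs: 3.940e-01; correction applied: +0.0562814953.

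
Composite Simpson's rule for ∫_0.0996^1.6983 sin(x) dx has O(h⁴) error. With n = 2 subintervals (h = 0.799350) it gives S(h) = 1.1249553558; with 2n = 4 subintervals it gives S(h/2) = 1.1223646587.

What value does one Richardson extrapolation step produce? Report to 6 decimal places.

Order 4 gives 2^r = 16 and 2^r − 1 = 15.
Top: 16(1.1223646587) − (1.1249553558) = 16.8328791834
Extrapolated: 16.8328791834 / 15 = 1.1221919456

1.122192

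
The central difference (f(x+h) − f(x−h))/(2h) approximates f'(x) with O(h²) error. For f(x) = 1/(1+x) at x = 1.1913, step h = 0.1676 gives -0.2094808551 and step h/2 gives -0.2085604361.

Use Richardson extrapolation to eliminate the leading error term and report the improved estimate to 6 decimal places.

-0.208254

r = 2: numerator weight 4, denominator 3.
4·(-0.2085604361) = -0.8342417444; (-0.8342417444) − (-0.2094808551) = -0.6247608893
Denominator 4 − 1 = 3.
R = (-0.6247608893)/3 = -0.2082536298
Gap between inputs: 9.204e-04; correction applied: +0.0003068063.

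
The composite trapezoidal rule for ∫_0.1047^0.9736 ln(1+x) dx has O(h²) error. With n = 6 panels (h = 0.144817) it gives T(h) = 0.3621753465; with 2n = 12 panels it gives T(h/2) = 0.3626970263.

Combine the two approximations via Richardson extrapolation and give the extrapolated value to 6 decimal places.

0.362871

r = 2, so 2^r = 4.
Numerator 4×A(h/2) − A(h) = 4×0.3626970263 − 0.3621753465 = 1.0886127587
Extrapolated: 1.0886127587 / 3 = 0.3628709196
Correction |R − A(h/2)| = 1.739e-04; gap |A(h/2) − A(h)| = 5.217e-04.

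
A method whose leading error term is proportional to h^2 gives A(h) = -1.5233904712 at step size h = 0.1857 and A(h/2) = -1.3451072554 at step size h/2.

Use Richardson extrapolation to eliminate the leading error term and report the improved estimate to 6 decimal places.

Method order is 2; weight 2^2 = 4.
Numerator 4×A(h/2) − A(h) = 4×(-1.3451072554) − (-1.5233904712) = -3.8570385504
(-3.8570385504) ÷ 3 = -1.2856795168

-1.285680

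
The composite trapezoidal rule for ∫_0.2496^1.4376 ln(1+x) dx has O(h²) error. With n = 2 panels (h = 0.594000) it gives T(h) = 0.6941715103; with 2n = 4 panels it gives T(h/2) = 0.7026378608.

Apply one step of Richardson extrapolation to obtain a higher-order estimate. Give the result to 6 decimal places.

r = 2, so 2^r = 4.
Top: 4(0.7026378608) − (0.6941715103) = 2.1163799329
Extrapolated: 2.1163799329 / 3 = 0.7054599776

0.705460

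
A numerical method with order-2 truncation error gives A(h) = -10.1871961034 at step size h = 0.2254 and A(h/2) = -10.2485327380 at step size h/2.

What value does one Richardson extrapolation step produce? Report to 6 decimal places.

-10.268978

Leading term ∝ h^2; use weight 4 = 2^2.
4·(-10.2485327380) = -40.9941309520; subtract (-10.1871961034) → -30.8069348486
R = (-30.8069348486)/3 = -10.2689782829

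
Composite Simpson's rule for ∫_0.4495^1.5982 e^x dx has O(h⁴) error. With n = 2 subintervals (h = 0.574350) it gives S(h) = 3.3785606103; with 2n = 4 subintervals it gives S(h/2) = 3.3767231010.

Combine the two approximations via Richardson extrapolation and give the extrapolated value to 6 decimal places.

The method has order 4: 2^4 = 16.
Top: 16(3.3767231010) − (3.3785606103) = 50.6490090057
Denominator 16 − 1 = 15.
Result: 3.3766006004
Shift from A(h/2): −0.0001225006.

3.376601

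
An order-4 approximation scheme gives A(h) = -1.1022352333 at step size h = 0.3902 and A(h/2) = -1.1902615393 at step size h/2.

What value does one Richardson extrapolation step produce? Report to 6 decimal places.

-1.196130

Method order is 4; weight 2^4 = 16.
16·(-1.1902615393) = -19.0441846288; (-19.0441846288) − (-1.1022352333) = -17.9419493955
Extrapolated: (-17.9419493955) / 15 = -1.1961299597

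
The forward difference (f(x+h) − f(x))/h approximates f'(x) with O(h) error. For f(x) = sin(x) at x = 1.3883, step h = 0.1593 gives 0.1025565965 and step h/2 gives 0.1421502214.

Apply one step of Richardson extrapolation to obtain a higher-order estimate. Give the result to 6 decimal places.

0.181744

With r = 1 the leading error scales as h^1, so the weight is 2^1 = 2.
2*0.1421502214 = 0.2843004428; 0.2843004428 − 0.1025565965 = 0.1817438463
Divide by 2^1 − 1 = 1.
Result: 0.1817438463
Shift from A(h/2): +0.0395936249.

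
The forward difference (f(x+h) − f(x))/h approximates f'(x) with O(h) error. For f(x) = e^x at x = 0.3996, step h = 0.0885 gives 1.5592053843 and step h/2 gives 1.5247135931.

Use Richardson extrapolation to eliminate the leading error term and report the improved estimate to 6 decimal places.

1.490222

Method order is 1; weight 2^1 = 2.
Numerator 2 × A(h/2) − A(h) = 2 × 1.5247135931 − 1.5592053843 = 1.4902218019
Denominator 2 − 1 = 1.
(2 × 1.5247135931 − 1.5592053843)/(2 − 1) = 1.4902218019
Correction |R − A(h/2)| = 3.449e-02; gap |A(h/2) − A(h)| = 3.449e-02.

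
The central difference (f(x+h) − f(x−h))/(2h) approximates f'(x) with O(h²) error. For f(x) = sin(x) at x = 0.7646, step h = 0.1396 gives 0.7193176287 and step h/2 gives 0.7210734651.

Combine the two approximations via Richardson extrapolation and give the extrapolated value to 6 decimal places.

r = 2, so 2^r = 4.
2^2·A(h/2) = 2.8842938604; minus A(h) gives 2.1649762317.
Denominator 4 − 1 = 3.
2.1649762317 ÷ 3 = 0.7216587439

0.721659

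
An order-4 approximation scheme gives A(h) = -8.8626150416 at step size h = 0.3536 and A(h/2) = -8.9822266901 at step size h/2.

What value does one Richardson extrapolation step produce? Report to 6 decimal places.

-8.990201

Method order is 4; weight 2^4 = 16.
Top: 16(-8.9822266901) − (-8.8626150416) = -134.8530120000
Extrapolated: (-134.8530120000) / 15 = -8.9902008000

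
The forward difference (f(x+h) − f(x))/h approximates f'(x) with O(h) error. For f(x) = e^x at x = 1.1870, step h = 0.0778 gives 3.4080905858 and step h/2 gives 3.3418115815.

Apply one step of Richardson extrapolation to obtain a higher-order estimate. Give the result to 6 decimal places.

Order 1 gives 2^r = 2 and 2^r − 1 = 1.
2×3.3418115815 = 6.6836231630; 6.6836231630 − 3.4080905858 = 3.2755325772
Extrapolated: 3.2755325772 / 1 = 3.2755325772

3.275533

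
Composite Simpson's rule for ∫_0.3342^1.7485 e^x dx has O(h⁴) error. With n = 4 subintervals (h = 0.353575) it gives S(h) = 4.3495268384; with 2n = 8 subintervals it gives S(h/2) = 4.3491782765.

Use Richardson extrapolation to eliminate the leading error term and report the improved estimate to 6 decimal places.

4.349155

Method order is 4; weight 2^4 = 16.
16 × 4.3491782765 = 69.5868524240; subtract 4.3495268384 → 65.2373255856
(16 × 4.3491782765 − 4.3495268384)/(16 − 1) = 4.3491550390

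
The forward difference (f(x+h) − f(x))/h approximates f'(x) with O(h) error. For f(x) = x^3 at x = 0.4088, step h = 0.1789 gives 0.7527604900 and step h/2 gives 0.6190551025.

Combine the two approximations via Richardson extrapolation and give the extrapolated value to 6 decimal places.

Leading term ∝ h^1; use weight 2 = 2^1.
A(h/2) − A(h) = 0.6190551025 − 0.7527604900 = -0.1337053875
Divide by 2^1 − 1 = 1: (-0.1337053875)/1 = -0.1337053875
R = A(h/2) + (A(h/2) − A(h))/1 = 0.6190551025 − 0.1337053875 = 0.4853497150

0.485350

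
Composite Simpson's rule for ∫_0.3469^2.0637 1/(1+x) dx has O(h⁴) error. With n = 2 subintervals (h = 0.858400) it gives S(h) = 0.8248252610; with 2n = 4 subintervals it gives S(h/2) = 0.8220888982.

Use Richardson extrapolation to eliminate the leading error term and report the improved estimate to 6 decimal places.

The method has order 4: 2^4 = 16.
Weighted: 13.1534223712 − 0.8248252610 = 12.3285971102
Divide by 2^4 − 1 = 15.
(16·0.8220888982 − 0.8248252610)/(16 − 1) = 0.8219064740

0.821906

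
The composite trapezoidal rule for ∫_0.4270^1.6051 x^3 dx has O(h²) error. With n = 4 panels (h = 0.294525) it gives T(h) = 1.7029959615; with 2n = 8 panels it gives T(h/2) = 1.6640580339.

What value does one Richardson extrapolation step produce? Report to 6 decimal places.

1.651079

Error is O(h^2); halving h shrinks it by 2^2 = 4.
Weighted: 6.6562321356 − 1.7029959615 = 4.9532361741
Divide by 2^2 − 1 = 3.
(4·1.6640580339 − 1.7029959615)/(4 − 1) = 1.6510787247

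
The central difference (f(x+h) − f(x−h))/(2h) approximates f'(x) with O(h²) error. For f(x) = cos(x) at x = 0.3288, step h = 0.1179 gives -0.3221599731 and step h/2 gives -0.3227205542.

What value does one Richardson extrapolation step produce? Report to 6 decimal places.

-0.322907

r = 2: numerator weight 4, denominator 3.
2^2 × A(h/2) = -1.2908822168; minus A(h) gives -0.9687222437.
(4 × (-0.3227205542) − (-0.3221599731))/(4 − 1) = -0.3229074146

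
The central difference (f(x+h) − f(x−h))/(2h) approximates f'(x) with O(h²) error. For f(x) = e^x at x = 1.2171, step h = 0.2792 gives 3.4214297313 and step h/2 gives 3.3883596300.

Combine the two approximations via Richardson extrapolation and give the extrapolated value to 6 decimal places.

The method has order 2: 2^2 = 4.
2^2*A(h/2) = 13.5534385200; minus A(h) gives 10.1320087887.
Denominator 4 − 1 = 3.
10.1320087887 ÷ 3 = 3.3773362629
Correction |R − A(h/2)| = 1.102e-02; gap |A(h/2) − A(h)| = 3.307e-02.

3.377336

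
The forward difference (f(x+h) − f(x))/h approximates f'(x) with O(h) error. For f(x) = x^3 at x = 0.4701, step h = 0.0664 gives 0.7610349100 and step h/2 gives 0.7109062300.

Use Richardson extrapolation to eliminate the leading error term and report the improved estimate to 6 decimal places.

0.660778

With r = 1 the leading error scales as h^1, so the weight is 2^1 = 2.
Top: 2(0.7109062300) − (0.7610349100) = 0.6607775500
Extrapolated: 0.6607775500 / 1 = 0.6607775500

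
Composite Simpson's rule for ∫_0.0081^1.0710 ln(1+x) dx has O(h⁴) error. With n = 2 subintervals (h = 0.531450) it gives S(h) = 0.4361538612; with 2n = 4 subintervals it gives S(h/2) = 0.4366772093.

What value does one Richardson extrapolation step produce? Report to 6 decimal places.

0.436712

Error is O(h^4); halving h shrinks it by 2^4 = 16.
Top: 16(0.4366772093) − (0.4361538612) = 6.5506814876
6.5506814876 ÷ 15 = 0.4367120992
Shift from A(h/2): +0.0000348899.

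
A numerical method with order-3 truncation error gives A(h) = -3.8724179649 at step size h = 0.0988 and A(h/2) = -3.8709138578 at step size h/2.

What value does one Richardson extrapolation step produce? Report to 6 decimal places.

Error is O(h^3); halving h shrinks it by 2^3 = 8.
Top: 8(-3.8709138578) − (-3.8724179649) = -27.0948928975
Denominator 8 − 1 = 7.
R = (-27.0948928975)/7 = -3.8706989854
Correction |R − A(h/2)| = 2.149e-04; gap |A(h/2) − A(h)| = 1.504e-03.

-3.870699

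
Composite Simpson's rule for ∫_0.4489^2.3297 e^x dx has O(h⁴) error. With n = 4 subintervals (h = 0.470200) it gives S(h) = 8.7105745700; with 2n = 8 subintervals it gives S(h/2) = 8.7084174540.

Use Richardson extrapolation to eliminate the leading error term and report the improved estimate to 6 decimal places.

Method order is 4; weight 2^4 = 16.
2^4·A(h/2) = 139.3346792640; minus A(h) gives 130.6241046940.
Divide by 2^4 − 1 = 15.
(16·8.7084174540 − 8.7105745700)/(16 − 1) = 8.7082736463

8.708274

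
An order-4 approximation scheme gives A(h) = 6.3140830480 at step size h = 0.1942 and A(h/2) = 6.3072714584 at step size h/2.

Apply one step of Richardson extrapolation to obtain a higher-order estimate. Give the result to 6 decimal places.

r = 4: numerator weight 16, denominator 15.
2^4 × A(h/2) = 100.9163433344; minus A(h) gives 94.6022602864.
Denominator 16 − 1 = 15.
Extrapolated: 94.6022602864 / 15 = 6.3068173524

6.306817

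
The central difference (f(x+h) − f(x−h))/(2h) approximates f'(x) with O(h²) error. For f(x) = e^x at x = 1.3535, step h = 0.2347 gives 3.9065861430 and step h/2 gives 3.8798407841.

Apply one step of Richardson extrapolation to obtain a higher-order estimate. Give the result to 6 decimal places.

3.870926

With r = 2 the leading error scales as h^2, so the weight is 2^2 = 4.
Numerator 4×A(h/2) − A(h) = 4×3.8798407841 − 3.9065861430 = 11.6127769934
(4×3.8798407841 − 3.9065861430)/(4 − 1) = 3.8709256645
Correction |R − A(h/2)| = 8.915e-03; gap |A(h/2) − A(h)| = 2.675e-02.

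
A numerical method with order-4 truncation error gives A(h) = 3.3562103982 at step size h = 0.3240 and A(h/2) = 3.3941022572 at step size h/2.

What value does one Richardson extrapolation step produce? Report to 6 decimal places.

r = 4: numerator weight 16, denominator 15.
Numerator 16 × A(h/2) − A(h) = 16 × 3.3941022572 − 3.3562103982 = 50.9494257170
Extrapolated: 50.9494257170 / 15 = 3.3966283811

3.396628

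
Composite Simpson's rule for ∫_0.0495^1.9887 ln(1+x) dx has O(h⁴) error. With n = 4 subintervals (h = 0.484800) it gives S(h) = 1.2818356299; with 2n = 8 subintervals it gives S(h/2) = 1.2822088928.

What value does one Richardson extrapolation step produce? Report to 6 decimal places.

1.282234

Error is O(h^4); halving h shrinks it by 2^4 = 16.
Top: 16(1.2822088928) − (1.2818356299) = 19.2335066549
Extrapolated: 19.2335066549 / 15 = 1.2822337770
Gap between inputs: 3.733e-04; correction applied: +0.0000248842.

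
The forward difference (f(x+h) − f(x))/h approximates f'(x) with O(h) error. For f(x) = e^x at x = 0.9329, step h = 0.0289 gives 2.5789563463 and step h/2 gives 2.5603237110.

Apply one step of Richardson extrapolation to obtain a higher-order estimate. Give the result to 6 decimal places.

2.541691

r = 1: numerator weight 2, denominator 1.
Weighted: 5.1206474220 − 2.5789563463 = 2.5416910757
R = 2.5416910757/1 = 2.5416910757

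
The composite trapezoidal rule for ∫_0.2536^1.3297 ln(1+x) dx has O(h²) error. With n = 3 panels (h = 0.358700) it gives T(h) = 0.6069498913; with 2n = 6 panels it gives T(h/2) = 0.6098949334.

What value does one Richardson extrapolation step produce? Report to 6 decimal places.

0.610877

Order 2 gives 2^r = 4 and 2^r − 1 = 3.
A(h/2) − A(h) = 0.6098949334 − 0.6069498913 = 0.0029450421
Divide by 2^2 − 1 = 3: 0.0029450421/3 = 0.0009816807
R = A(h/2) + (A(h/2) − A(h))/3 = 0.6098949334 + 0.0009816807 = 0.6108766141
Correction |R − A(h/2)| = 9.817e-04; gap |A(h/2) − A(h)| = 2.945e-03.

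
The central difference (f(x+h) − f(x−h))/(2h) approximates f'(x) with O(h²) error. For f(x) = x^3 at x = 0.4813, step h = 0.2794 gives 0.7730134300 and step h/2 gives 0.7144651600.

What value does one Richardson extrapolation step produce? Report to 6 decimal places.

The method has order 2: 2^2 = 4.
A(h/2) − A(h) = 0.7144651600 − 0.7730134300 = -0.0585482700
Correction (A(h/2) − A(h))/(4 − 1) = (-0.0585482700)/3 = -0.0195160900
R = A(h/2) + (A(h/2) − A(h))/3 = 0.7144651600 − 0.0195160900 = 0.6949490700
Shift from A(h/2): −0.0195160900.

0.694949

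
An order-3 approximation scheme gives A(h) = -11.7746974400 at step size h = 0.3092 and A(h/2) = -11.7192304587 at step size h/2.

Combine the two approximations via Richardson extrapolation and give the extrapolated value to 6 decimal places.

r = 3: numerator weight 8, denominator 7.
2^3×A(h/2) = -93.7538436696; minus A(h) gives -81.9791462296.
R = (-81.9791462296)/7 = -11.7113066042

-11.711307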